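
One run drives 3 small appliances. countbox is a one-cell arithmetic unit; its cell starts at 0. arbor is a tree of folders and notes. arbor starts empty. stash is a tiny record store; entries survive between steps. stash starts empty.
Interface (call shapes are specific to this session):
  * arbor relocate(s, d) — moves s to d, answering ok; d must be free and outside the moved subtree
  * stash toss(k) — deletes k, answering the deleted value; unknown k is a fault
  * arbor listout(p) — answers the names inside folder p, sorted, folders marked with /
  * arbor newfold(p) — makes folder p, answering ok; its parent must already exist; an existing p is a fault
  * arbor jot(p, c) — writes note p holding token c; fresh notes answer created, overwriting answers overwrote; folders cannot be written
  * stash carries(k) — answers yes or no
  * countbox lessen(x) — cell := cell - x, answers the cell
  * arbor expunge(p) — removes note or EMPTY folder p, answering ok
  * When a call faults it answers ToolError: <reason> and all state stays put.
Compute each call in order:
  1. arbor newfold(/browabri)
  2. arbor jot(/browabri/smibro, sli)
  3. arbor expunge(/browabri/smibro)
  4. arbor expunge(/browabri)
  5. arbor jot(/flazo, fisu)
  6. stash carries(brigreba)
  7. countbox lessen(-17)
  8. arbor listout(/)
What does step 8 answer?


Answer: [flazo]

Derivation:
>> arbor newfold(p='/browabri')
<< ok
>> arbor jot(p='/browabri/smibro', c='sli')
<< created
>> arbor expunge(p='/browabri/smibro')
<< ok
>> arbor expunge(p='/browabri')
<< ok
>> arbor jot(p='/flazo', c='fisu')
<< created
>> stash carries(k='brigreba')
<< no
>> countbox lessen(x='-17')
<< 17
>> arbor listout(p='/')
<< [flazo]


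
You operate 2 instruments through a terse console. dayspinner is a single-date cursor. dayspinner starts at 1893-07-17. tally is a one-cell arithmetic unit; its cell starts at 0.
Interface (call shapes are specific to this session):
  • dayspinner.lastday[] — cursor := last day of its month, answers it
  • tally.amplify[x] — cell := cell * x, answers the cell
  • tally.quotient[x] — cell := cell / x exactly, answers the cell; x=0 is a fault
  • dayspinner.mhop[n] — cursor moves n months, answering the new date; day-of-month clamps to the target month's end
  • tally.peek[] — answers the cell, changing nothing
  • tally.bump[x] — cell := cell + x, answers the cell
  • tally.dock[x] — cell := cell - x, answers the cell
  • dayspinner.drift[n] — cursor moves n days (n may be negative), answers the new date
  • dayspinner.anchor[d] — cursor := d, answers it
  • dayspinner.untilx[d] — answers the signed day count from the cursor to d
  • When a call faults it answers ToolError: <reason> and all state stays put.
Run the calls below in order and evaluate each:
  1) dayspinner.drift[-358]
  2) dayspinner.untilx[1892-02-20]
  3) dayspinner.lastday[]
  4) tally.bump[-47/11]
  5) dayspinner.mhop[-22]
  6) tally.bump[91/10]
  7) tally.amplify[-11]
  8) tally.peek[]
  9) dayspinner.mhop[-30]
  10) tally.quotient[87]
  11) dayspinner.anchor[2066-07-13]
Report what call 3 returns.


Answer: 1892-07-31

Derivation:
Do: drift[n=-358]
See: 1892-07-24
Do: untilx[d=1892-02-20]
See: -155
Do: lastday[]
See: 1892-07-31
Do: bump[x=-47/11]
See: -47/11
Do: mhop[n=-22]
See: 1890-09-30
Do: bump[x=91/10]
See: 531/110
Do: amplify[x=-11]
See: -531/10
Do: peek[]
See: -531/10
Do: mhop[n=-30]
See: 1888-03-30
Do: quotient[x=87]
See: -177/290
Do: anchor[d=2066-07-13]
See: 2066-07-13


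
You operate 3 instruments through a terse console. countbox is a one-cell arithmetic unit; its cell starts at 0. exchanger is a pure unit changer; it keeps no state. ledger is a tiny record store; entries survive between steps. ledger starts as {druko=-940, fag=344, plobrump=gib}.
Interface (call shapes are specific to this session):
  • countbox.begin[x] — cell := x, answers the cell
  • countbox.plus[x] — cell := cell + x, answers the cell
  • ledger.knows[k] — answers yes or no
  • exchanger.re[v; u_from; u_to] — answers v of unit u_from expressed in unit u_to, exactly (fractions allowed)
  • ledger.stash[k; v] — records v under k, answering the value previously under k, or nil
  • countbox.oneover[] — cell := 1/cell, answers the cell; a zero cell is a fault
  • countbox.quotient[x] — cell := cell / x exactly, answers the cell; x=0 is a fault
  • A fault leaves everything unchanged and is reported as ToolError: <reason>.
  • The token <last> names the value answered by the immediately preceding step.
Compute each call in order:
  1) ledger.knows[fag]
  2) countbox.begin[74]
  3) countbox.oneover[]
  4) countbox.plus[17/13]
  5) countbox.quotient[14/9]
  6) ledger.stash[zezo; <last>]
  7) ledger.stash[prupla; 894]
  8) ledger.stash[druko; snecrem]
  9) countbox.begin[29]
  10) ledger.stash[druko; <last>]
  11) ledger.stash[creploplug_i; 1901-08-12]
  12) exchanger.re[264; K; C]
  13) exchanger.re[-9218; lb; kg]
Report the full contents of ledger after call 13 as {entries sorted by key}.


Answer: {creploplug_i=1901-08-12, druko=29, fag=344, plobrump=gib, prupla=894, zezo=11439/13468}

Derivation:
→ ledger.knows(fag)
← yes
→ countbox.begin(74)
← 74
→ countbox.oneover()
← 1/74
→ countbox.plus(17/13)
← 1271/962
→ countbox.quotient(14/9)
← 11439/13468
→ ledger.stash(zezo, <last>)
← nil
→ ledger.stash(prupla, 894)
← nil
→ ledger.stash(druko, snecrem)
← -940
→ countbox.begin(29)
← 29
→ ledger.stash(druko, <last>)
← snecrem
→ ledger.stash(creploplug_i, 1901-08-12)
← nil
→ exchanger.re(264, K, C)
← -183/20
→ exchanger.re(-9218, lb, kg)
← -209060723333/50000000


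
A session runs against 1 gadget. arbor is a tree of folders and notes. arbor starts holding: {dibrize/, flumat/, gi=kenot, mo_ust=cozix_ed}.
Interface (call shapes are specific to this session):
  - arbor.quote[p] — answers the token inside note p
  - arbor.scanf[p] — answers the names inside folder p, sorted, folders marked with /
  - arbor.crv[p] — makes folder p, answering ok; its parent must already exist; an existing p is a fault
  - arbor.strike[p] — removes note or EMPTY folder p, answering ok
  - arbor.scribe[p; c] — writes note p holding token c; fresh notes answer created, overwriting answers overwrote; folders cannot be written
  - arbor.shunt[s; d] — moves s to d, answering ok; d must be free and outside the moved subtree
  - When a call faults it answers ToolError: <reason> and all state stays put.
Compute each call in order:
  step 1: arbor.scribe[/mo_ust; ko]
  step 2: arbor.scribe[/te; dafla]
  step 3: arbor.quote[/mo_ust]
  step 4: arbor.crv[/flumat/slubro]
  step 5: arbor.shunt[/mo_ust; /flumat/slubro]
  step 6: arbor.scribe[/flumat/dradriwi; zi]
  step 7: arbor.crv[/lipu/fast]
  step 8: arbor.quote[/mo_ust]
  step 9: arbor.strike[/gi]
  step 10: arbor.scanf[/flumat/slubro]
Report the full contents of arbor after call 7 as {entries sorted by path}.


Answer: {dibrize/, flumat/, flumat/dradriwi=zi, flumat/slubro/, gi=kenot, mo_ust=ko, te=dafla}

Derivation:
Act: arbor.scribe[p=/mo_ust; c=ko]
Obs: overwrote
Act: arbor.scribe[p=/te; c=dafla]
Obs: created
Act: arbor.quote[p=/mo_ust]
Obs: ko
Act: arbor.crv[p=/flumat/slubro]
Obs: ok
Act: arbor.shunt[s=/mo_ust; d=/flumat/slubro]
Obs: ToolError: exists
Act: arbor.scribe[p=/flumat/dradriwi; c=zi]
Obs: created
Act: arbor.crv[p=/lipu/fast]
Obs: ToolError: no parent
Act: arbor.quote[p=/mo_ust]
Obs: ko
Act: arbor.strike[p=/gi]
Obs: ok
Act: arbor.scanf[p=/flumat/slubro]
Obs: []


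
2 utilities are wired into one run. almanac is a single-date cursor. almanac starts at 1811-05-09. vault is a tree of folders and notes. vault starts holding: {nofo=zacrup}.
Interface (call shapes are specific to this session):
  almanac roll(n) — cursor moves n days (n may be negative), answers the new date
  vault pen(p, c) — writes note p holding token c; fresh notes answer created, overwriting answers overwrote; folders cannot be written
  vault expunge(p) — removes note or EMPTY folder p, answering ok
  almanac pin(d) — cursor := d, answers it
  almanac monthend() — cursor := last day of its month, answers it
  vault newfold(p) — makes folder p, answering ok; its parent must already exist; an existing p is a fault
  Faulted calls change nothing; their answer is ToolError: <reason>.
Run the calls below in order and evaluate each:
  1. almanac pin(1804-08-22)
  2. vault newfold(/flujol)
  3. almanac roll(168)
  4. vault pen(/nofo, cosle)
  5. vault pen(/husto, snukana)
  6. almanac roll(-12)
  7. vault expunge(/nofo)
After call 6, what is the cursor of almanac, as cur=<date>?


Answer: cur=1805-01-25

Derivation:
% almanac pin d→1804-08-22
[out] 1804-08-22
% vault newfold p→/flujol
[out] ok
% almanac roll n→168
[out] 1805-02-06
% vault pen p→/nofo c→cosle
[out] overwrote
% vault pen p→/husto c→snukana
[out] created
% almanac roll n→-12
[out] 1805-01-25
% vault expunge p→/nofo
[out] ok


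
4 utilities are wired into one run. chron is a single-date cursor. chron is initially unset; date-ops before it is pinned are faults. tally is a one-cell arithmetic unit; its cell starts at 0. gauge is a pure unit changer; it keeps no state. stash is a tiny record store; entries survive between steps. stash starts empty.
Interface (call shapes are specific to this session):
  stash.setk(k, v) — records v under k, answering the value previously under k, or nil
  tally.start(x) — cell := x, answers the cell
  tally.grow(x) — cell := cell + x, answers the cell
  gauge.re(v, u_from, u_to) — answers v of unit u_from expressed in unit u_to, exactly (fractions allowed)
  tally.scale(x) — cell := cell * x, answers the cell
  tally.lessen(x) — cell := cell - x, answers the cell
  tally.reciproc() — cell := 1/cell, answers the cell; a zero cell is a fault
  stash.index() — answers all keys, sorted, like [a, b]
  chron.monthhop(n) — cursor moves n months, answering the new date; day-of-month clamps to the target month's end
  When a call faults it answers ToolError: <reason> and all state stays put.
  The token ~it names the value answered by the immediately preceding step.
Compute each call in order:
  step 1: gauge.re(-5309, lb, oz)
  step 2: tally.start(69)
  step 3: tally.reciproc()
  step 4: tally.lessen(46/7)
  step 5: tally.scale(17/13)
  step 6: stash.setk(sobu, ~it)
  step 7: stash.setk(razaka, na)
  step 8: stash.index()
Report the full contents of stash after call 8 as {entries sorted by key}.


Answer: {razaka=na, sobu=-53839/6279}

Derivation:
~$ re v→-5309 u_from→lb u_to→oz
  -84944
~$ start x→69
  69
~$ reciproc
  1/69
~$ lessen x→46/7
  -3167/483
~$ scale x→17/13
  -53839/6279
~$ setk k→sobu v→~it
  nil
~$ setk k→razaka v→na
  nil
~$ index
  [razaka, sobu]


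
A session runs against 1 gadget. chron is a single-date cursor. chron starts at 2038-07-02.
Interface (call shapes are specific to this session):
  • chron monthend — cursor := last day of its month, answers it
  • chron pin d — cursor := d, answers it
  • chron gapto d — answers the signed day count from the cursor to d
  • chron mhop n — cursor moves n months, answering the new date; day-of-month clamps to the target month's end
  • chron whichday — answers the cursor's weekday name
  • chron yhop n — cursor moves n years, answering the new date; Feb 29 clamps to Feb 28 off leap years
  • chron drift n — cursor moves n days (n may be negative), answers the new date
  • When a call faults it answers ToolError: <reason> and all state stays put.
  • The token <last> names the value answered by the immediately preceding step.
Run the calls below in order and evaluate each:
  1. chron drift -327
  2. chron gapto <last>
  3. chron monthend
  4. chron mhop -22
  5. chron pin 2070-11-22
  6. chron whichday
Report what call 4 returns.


>>> chron drift n=-327
  2037-08-09
>>> chron gapto d=<last>
  0
>>> chron monthend
  2037-08-31
>>> chron mhop n=-22
  2035-10-31
>>> chron pin d=2070-11-22
  2070-11-22
>>> chron whichday
  Saturday

Answer: 2035-10-31


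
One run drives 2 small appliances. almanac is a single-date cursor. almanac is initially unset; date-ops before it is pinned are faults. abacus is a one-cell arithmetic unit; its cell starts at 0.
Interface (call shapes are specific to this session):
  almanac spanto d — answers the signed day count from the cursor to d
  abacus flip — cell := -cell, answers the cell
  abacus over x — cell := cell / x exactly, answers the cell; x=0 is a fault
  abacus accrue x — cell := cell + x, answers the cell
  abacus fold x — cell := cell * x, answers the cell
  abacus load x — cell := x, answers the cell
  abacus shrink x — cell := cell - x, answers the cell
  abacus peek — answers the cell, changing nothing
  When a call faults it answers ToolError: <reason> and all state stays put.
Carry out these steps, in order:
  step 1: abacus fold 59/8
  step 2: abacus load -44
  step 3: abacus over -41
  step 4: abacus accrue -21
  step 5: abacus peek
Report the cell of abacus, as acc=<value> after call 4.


CALL abacus fold[x=59/8]
RET  0
CALL abacus load[x=-44]
RET  -44
CALL abacus over[x=-41]
RET  44/41
CALL abacus accrue[x=-21]
RET  -817/41
CALL abacus peek[]
RET  -817/41

Answer: acc=-817/41


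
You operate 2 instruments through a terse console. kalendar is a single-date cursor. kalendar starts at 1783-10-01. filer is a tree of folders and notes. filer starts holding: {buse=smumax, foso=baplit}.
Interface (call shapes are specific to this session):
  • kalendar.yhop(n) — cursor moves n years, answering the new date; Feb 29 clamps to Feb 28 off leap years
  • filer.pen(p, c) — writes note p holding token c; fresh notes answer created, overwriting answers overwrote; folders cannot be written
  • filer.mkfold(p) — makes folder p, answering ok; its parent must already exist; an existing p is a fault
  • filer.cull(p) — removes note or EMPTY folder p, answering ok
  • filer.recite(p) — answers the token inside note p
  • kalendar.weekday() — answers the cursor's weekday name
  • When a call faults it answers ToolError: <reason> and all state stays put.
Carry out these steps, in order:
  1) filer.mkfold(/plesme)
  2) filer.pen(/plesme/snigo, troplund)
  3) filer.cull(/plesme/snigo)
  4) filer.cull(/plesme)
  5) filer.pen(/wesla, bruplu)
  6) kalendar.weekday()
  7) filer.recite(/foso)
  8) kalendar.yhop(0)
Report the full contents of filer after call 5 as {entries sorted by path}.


Do: filer.mkfold[p='/plesme']
See: ok
Do: filer.pen[p='/plesme/snigo'; c='troplund']
See: created
Do: filer.cull[p='/plesme/snigo']
See: ok
Do: filer.cull[p='/plesme']
See: ok
Do: filer.pen[p='/wesla'; c='bruplu']
See: created
Do: kalendar.weekday[]
See: Wednesday
Do: filer.recite[p='/foso']
See: baplit
Do: kalendar.yhop[n='0']
See: 1783-10-01

Answer: {buse=smumax, foso=baplit, wesla=bruplu}


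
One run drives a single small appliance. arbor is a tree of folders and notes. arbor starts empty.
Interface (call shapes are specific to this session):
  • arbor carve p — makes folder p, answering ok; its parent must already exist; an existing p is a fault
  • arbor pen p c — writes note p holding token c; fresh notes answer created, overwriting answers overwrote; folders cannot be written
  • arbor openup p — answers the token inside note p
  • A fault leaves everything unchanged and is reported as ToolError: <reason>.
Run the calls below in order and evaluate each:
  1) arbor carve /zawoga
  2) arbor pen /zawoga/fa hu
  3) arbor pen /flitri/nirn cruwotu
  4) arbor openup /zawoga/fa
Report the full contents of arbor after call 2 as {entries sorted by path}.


Answer: {zawoga/, zawoga/fa=hu}

Derivation:
Using arbor carve on p→/zawoga, and get ok.
I invoke arbor pen on p→/zawoga/fa, c→hu, → created.
Then arbor pen on p→/flitri/nirn, c→cruwotu, giving ToolError: no parent.
I invoke arbor openup on p→/zawoga/fa, → hu.


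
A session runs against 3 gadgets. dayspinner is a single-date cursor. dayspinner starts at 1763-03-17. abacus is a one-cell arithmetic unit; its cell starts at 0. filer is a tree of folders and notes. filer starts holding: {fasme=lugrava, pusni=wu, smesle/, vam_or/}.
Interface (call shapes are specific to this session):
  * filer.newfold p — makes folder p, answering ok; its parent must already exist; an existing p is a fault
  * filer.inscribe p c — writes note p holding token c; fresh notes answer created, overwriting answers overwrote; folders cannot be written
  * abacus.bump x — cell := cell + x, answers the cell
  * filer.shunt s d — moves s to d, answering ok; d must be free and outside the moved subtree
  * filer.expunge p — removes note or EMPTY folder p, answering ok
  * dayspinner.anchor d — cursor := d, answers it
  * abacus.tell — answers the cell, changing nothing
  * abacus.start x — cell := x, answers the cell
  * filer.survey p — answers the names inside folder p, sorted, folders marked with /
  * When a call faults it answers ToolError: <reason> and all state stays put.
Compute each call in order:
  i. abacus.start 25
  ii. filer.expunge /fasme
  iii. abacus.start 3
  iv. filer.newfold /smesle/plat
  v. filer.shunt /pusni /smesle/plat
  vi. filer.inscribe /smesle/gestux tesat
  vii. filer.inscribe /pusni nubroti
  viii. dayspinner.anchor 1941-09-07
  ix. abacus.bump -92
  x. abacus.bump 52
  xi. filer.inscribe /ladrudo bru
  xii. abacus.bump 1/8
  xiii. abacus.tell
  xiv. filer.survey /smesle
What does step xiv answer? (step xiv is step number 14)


>> abacus.start(25)
<< 25
>> filer.expunge(/fasme)
<< ok
>> abacus.start(3)
<< 3
>> filer.newfold(/smesle/plat)
<< ok
>> filer.shunt(/pusni, /smesle/plat)
<< ToolError: exists
>> filer.inscribe(/smesle/gestux, tesat)
<< created
>> filer.inscribe(/pusni, nubroti)
<< overwrote
>> dayspinner.anchor(1941-09-07)
<< 1941-09-07
>> abacus.bump(-92)
<< -89
>> abacus.bump(52)
<< -37
>> filer.inscribe(/ladrudo, bru)
<< created
>> abacus.bump(1/8)
<< -295/8
>> abacus.tell()
<< -295/8
>> filer.survey(/smesle)
<< [gestux, plat/]

Answer: [gestux, plat/]


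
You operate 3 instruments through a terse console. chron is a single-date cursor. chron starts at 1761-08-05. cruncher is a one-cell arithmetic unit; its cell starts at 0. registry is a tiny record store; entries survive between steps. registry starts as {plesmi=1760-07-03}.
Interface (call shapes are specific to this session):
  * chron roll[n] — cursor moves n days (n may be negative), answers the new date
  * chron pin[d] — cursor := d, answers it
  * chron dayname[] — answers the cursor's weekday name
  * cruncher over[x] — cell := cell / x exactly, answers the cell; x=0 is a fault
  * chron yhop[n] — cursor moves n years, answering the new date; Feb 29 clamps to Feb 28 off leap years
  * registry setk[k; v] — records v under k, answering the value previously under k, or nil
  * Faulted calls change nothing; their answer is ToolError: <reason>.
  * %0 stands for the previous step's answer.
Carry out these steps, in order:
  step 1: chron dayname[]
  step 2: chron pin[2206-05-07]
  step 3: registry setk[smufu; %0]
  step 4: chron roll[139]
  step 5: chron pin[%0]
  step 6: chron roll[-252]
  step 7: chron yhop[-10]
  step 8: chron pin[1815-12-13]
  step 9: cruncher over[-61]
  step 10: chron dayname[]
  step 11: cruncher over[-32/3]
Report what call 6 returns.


% chron dayname
:: Wednesday
% chron pin d→2206-05-07
:: 2206-05-07
% registry setk k→smufu v→%0
:: nil
% chron roll n→139
:: 2206-09-23
% chron pin d→%0
:: 2206-09-23
% chron roll n→-252
:: 2206-01-14
% chron yhop n→-10
:: 2196-01-14
% chron pin d→1815-12-13
:: 1815-12-13
% cruncher over x→-61
:: 0
% chron dayname
:: Wednesday
% cruncher over x→-32/3
:: 0

Answer: 2206-01-14


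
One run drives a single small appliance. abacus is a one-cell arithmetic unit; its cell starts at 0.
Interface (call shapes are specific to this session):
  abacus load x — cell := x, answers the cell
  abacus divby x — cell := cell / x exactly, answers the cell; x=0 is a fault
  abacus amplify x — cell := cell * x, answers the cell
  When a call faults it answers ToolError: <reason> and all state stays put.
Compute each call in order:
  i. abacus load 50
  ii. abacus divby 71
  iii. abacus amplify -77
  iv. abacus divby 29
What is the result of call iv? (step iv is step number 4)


Answer: -3850/2059

Derivation:
Do: abacus load[x='50']
See: 50
Do: abacus divby[x='71']
See: 50/71
Do: abacus amplify[x='-77']
See: -3850/71
Do: abacus divby[x='29']
See: -3850/2059


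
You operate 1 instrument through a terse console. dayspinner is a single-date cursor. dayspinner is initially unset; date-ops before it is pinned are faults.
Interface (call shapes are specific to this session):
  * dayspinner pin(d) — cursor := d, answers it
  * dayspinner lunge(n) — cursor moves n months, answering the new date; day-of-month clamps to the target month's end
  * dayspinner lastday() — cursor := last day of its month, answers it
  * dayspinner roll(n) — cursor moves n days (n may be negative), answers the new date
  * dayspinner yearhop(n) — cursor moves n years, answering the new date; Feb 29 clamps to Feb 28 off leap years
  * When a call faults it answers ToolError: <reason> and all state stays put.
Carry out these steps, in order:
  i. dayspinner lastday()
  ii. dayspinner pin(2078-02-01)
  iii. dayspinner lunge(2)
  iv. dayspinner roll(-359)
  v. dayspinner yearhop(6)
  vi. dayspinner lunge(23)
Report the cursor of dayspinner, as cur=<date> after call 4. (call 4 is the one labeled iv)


Answer: cur=2077-04-07

Derivation:
-- dayspinner lastday() => ToolError: no date set
-- dayspinner pin(d=2078-02-01) => 2078-02-01
-- dayspinner lunge(n=2) => 2078-04-01
-- dayspinner roll(n=-359) => 2077-04-07
-- dayspinner yearhop(n=6) => 2083-04-07
-- dayspinner lunge(n=23) => 2085-03-07


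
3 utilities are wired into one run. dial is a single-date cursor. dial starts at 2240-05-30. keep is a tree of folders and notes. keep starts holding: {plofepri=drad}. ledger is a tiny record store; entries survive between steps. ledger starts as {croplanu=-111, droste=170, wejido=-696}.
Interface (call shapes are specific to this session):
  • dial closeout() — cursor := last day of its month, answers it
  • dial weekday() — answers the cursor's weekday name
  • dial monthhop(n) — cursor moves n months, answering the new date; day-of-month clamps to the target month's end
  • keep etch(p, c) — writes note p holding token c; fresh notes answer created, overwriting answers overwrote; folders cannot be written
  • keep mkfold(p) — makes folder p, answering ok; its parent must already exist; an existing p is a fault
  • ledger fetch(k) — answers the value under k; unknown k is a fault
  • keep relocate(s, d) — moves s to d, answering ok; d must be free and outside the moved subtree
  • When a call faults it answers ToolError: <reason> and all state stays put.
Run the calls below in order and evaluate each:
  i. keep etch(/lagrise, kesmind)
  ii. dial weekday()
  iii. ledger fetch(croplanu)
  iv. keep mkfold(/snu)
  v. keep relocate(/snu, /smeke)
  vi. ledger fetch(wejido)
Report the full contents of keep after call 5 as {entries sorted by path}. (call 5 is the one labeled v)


Answer: {lagrise=kesmind, plofepri=drad, smeke/}

Derivation:
I invoke keep etch(p: /lagrise, c: kesmind), which returns created.
I call dial weekday(), — result: Saturday.
I call ledger fetch(k: croplanu), and observe -111.
Next I call keep mkfold(p: /snu), giving ok.
I use keep relocate(s: /snu, d: /smeke), giving ok.
I run ledger fetch(k: wejido), and see -696.


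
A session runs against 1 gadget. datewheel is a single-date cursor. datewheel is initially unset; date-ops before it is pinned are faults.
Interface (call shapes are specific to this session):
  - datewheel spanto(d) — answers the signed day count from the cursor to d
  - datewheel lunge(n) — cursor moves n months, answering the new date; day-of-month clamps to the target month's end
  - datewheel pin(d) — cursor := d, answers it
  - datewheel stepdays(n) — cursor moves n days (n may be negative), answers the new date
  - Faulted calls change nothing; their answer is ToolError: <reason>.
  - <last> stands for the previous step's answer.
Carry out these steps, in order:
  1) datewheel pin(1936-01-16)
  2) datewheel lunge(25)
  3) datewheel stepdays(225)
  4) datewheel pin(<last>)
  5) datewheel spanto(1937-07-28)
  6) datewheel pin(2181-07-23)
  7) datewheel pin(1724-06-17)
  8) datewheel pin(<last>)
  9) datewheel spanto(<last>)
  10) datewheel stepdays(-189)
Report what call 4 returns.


Do: datewheel pin[d='1936-01-16']
See: 1936-01-16
Do: datewheel lunge[n='25']
See: 1938-02-16
Do: datewheel stepdays[n='225']
See: 1938-09-29
Do: datewheel pin[d='<last>']
See: 1938-09-29
Do: datewheel spanto[d='1937-07-28']
See: -428
Do: datewheel pin[d='2181-07-23']
See: 2181-07-23
Do: datewheel pin[d='1724-06-17']
See: 1724-06-17
Do: datewheel pin[d='<last>']
See: 1724-06-17
Do: datewheel spanto[d='<last>']
See: 0
Do: datewheel stepdays[n='-189']
See: 1723-12-11

Answer: 1938-09-29


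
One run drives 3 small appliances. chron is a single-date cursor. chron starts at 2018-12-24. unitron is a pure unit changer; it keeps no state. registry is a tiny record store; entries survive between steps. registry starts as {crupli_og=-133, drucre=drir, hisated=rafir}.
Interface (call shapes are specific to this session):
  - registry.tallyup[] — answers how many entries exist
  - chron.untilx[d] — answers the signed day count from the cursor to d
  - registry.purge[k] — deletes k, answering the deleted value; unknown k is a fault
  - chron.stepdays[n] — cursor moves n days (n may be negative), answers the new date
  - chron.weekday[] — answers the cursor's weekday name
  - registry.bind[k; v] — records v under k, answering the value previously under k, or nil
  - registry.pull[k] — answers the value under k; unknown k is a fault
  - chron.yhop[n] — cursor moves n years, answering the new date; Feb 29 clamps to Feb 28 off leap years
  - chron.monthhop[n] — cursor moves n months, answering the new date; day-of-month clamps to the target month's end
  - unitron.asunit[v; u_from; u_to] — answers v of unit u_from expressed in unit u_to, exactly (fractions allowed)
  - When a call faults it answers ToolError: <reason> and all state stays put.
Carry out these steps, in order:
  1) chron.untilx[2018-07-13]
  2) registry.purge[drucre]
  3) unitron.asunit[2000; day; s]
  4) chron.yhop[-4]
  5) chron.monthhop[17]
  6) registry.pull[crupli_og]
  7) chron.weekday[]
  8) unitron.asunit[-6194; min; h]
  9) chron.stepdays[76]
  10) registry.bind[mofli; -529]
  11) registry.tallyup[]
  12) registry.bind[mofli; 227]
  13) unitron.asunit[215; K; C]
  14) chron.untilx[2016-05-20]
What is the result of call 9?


Answer: 2016-08-08

Derivation:
-> chron.untilx(d: 2018-07-13)
<- -164
-> registry.purge(k: drucre)
<- drir
-> unitron.asunit(v: 2000, u_from: day, u_to: s)
<- 172800000
-> chron.yhop(n: -4)
<- 2014-12-24
-> chron.monthhop(n: 17)
<- 2016-05-24
-> registry.pull(k: crupli_og)
<- -133
-> chron.weekday()
<- Tuesday
-> unitron.asunit(v: -6194, u_from: min, u_to: h)
<- -3097/30
-> chron.stepdays(n: 76)
<- 2016-08-08
-> registry.bind(k: mofli, v: -529)
<- nil
-> registry.tallyup()
<- 3
-> registry.bind(k: mofli, v: 227)
<- -529
-> unitron.asunit(v: 215, u_from: K, u_to: C)
<- -1163/20
-> chron.untilx(d: 2016-05-20)
<- -80


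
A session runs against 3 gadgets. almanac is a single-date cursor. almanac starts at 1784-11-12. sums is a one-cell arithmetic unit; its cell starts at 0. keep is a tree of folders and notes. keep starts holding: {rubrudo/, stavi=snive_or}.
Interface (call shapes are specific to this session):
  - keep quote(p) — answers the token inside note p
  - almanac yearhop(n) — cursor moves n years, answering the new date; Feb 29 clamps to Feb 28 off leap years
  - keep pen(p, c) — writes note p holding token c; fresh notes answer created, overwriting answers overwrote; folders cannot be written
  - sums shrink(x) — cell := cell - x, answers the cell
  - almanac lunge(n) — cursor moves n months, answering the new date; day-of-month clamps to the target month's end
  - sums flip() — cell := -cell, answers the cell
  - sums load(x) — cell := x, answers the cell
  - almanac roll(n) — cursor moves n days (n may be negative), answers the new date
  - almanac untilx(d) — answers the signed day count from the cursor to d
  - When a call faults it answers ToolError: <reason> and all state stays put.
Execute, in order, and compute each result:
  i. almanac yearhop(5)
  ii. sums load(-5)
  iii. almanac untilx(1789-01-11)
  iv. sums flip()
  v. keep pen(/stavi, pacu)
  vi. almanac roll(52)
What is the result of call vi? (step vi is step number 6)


Answer: 1790-01-03

Derivation:
% 1. almanac yearhop(n=5) ~> 1789-11-12
% 2. sums load(x=-5) ~> -5
% 3. almanac untilx(d=1789-01-11) ~> -305
% 4. sums flip() ~> 5
% 5. keep pen(p=/stavi, c=pacu) ~> overwrote
% 6. almanac roll(n=52) ~> 1790-01-03


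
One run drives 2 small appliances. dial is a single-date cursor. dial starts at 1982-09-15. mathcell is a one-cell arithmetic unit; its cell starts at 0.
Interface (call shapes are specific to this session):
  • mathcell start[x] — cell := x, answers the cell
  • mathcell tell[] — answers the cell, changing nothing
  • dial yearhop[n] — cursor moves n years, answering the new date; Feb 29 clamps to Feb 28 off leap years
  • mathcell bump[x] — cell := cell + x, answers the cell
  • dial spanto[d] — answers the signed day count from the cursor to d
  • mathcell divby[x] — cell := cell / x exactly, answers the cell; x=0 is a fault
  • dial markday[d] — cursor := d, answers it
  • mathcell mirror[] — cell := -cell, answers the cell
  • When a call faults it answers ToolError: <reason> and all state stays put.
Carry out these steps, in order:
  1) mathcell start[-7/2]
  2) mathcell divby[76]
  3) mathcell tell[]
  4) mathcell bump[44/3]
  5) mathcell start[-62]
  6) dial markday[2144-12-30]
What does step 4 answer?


I run mathcell start passing -7/2, yielding -7/2.
Then mathcell divby passing 76, and observe -7/152.
I call mathcell tell, — result: -7/152.
I use mathcell bump passing 44/3, yielding 6667/456.
I use mathcell start passing -62: -62.
I invoke dial markday passing 2144-12-30, and see 2144-12-30.

Answer: 6667/456


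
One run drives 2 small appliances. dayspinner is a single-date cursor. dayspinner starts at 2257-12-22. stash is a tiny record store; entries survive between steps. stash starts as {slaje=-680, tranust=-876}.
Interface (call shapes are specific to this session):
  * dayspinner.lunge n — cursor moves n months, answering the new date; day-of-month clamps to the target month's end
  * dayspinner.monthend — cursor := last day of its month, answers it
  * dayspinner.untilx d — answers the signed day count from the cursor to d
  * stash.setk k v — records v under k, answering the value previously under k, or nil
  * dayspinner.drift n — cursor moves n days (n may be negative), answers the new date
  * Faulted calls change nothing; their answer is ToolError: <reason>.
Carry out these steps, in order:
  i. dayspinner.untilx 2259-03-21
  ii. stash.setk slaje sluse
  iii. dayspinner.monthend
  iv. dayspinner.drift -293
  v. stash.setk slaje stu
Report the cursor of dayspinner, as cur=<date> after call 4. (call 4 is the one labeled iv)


Answer: cur=2257-03-13

Derivation:
CALL dayspinner.untilx[d='2259-03-21']
RET  454
CALL stash.setk[k='slaje'; v='sluse']
RET  -680
CALL dayspinner.monthend[]
RET  2257-12-31
CALL dayspinner.drift[n='-293']
RET  2257-03-13
CALL stash.setk[k='slaje'; v='stu']
RET  sluse


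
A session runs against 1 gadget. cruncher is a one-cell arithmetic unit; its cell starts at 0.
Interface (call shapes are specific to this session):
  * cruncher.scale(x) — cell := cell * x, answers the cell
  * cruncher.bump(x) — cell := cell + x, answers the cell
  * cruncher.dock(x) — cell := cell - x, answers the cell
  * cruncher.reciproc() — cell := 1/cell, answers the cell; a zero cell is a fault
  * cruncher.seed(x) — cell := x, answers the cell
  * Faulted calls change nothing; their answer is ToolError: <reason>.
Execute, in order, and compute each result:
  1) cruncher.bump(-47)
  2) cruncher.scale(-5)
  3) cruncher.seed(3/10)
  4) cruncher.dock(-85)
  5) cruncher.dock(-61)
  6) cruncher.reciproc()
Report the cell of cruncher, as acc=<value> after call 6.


Answer: acc=10/1463

Derivation:
% bump(-47) -> -47
% scale(-5) -> 235
% seed(3/10) -> 3/10
% dock(-85) -> 853/10
% dock(-61) -> 1463/10
% reciproc() -> 10/1463


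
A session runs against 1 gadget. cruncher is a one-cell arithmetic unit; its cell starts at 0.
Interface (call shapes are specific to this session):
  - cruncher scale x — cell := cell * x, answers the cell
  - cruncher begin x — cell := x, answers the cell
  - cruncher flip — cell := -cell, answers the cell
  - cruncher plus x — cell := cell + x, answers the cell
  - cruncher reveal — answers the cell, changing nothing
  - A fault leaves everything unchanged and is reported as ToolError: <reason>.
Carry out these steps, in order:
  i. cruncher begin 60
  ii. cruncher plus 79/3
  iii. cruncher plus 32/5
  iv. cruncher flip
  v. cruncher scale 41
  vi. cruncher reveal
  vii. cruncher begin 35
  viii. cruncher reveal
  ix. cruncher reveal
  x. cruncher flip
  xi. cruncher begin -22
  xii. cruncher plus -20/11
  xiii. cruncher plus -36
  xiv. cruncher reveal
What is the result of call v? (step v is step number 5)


·→ cruncher begin(x: 60)
·← 60
·→ cruncher plus(x: 79/3)
·← 259/3
·→ cruncher plus(x: 32/5)
·← 1391/15
·→ cruncher flip()
·← -1391/15
·→ cruncher scale(x: 41)
·← -57031/15
·→ cruncher reveal()
·← -57031/15
·→ cruncher begin(x: 35)
·← 35
·→ cruncher reveal()
·← 35
·→ cruncher reveal()
·← 35
·→ cruncher flip()
·← -35
·→ cruncher begin(x: -22)
·← -22
·→ cruncher plus(x: -20/11)
·← -262/11
·→ cruncher plus(x: -36)
·← -658/11
·→ cruncher reveal()
·← -658/11

Answer: -57031/15


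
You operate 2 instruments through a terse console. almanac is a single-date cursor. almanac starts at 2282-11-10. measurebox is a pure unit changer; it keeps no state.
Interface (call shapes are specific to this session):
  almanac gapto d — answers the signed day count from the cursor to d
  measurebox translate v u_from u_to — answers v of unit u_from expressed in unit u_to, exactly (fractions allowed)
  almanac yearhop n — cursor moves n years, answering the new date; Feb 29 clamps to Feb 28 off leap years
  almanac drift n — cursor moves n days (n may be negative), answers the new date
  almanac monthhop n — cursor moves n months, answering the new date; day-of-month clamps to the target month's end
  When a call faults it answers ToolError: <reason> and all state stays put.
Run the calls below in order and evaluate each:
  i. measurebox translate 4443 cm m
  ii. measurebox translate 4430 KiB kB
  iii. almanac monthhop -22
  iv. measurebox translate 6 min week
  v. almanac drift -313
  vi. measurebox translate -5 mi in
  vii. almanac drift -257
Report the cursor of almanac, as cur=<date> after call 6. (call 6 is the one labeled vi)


Answer: cur=2280-03-03

Derivation:
Act: measurebox translate[v=4443; u_from=cm; u_to=m]
Obs: 4443/100
Act: measurebox translate[v=4430; u_from=KiB; u_to=kB]
Obs: 113408/25
Act: almanac monthhop[n=-22]
Obs: 2281-01-10
Act: measurebox translate[v=6; u_from=min; u_to=week]
Obs: 1/1680
Act: almanac drift[n=-313]
Obs: 2280-03-03
Act: measurebox translate[v=-5; u_from=mi; u_to=in]
Obs: -316800
Act: almanac drift[n=-257]
Obs: 2279-06-20


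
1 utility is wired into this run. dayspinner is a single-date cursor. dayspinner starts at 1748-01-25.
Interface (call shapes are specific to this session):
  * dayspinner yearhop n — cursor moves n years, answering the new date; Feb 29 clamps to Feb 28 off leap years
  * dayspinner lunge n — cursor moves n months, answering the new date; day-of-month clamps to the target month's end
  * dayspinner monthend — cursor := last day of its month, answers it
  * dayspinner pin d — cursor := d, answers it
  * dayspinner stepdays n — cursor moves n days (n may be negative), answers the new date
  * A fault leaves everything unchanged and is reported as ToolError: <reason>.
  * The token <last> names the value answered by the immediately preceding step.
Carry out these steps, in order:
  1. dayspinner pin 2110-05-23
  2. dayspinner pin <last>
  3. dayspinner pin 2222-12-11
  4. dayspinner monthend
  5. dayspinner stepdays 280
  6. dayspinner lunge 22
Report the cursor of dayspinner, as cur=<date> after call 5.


$ dayspinner pin 2110-05-23
  2110-05-23
$ dayspinner pin <last>
  2110-05-23
$ dayspinner pin 2222-12-11
  2222-12-11
$ dayspinner monthend
  2222-12-31
$ dayspinner stepdays 280
  2223-10-07
$ dayspinner lunge 22
  2225-08-07

Answer: cur=2223-10-07


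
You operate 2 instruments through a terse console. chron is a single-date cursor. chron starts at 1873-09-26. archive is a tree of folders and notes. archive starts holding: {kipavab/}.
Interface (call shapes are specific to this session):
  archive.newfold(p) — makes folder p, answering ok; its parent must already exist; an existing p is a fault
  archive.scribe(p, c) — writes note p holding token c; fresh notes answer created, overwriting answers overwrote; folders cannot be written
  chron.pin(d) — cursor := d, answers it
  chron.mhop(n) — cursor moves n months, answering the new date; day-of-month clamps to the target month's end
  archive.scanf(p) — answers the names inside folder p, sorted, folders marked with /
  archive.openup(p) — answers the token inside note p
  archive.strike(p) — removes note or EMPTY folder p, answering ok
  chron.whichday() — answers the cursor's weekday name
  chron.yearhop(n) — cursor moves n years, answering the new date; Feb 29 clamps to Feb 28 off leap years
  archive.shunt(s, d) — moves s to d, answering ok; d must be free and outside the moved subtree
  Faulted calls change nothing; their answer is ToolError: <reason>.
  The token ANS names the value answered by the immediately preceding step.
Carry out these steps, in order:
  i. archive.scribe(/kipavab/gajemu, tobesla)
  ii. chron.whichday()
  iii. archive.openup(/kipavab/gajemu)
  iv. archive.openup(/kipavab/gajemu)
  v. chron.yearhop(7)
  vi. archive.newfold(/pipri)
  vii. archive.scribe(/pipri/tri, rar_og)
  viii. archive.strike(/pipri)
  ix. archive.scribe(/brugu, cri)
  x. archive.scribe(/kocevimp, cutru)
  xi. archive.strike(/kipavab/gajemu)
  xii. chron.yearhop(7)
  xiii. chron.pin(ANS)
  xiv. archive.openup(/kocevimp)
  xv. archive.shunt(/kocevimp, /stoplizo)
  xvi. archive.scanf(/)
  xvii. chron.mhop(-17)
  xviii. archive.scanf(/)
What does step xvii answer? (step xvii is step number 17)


Answer: 1886-04-26

Derivation:
CALL scribe[/kipavab/gajemu; tobesla]
RET  created
CALL whichday[]
RET  Friday
CALL openup[/kipavab/gajemu]
RET  tobesla
CALL openup[/kipavab/gajemu]
RET  tobesla
CALL yearhop[7]
RET  1880-09-26
CALL newfold[/pipri]
RET  ok
CALL scribe[/pipri/tri; rar_og]
RET  created
CALL strike[/pipri]
RET  ToolError: not empty
CALL scribe[/brugu; cri]
RET  created
CALL scribe[/kocevimp; cutru]
RET  created
CALL strike[/kipavab/gajemu]
RET  ok
CALL yearhop[7]
RET  1887-09-26
CALL pin[ANS]
RET  1887-09-26
CALL openup[/kocevimp]
RET  cutru
CALL shunt[/kocevimp; /stoplizo]
RET  ok
CALL scanf[/]
RET  [brugu, kipavab/, pipri/, stoplizo]
CALL mhop[-17]
RET  1886-04-26
CALL scanf[/]
RET  [brugu, kipavab/, pipri/, stoplizo]


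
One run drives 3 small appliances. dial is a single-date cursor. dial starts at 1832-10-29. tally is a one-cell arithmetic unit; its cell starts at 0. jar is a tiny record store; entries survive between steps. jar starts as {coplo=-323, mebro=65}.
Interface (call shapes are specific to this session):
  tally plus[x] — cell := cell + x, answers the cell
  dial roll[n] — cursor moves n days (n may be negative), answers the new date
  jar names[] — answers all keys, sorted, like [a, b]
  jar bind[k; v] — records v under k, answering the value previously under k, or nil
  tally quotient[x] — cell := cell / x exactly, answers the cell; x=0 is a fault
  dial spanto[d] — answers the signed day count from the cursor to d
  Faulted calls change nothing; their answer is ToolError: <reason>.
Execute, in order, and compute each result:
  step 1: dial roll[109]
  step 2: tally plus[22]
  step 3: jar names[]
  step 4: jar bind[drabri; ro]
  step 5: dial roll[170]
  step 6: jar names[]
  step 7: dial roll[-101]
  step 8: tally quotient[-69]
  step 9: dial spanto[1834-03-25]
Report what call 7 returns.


>> dial roll(n=109)
<< 1833-02-15
>> tally plus(x=22)
<< 22
>> jar names()
<< [coplo, mebro]
>> jar bind(k=drabri, v=ro)
<< nil
>> dial roll(n=170)
<< 1833-08-04
>> jar names()
<< [coplo, drabri, mebro]
>> dial roll(n=-101)
<< 1833-04-25
>> tally quotient(x=-69)
<< -22/69
>> dial spanto(d=1834-03-25)
<< 334

Answer: 1833-04-25
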